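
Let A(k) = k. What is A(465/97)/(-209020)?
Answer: -93/4054988 ≈ -2.2935e-5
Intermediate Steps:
A(465/97)/(-209020) = (465/97)/(-209020) = (465*(1/97))*(-1/209020) = (465/97)*(-1/209020) = -93/4054988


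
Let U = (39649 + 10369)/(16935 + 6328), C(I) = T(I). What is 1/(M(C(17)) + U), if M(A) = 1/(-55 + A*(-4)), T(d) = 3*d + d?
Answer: 7607001/16332623 ≈ 0.46575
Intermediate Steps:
T(d) = 4*d
C(I) = 4*I
U = 50018/23263 ≈ 2.1501
M(A) = 1/(-55 - 4*A)
1/(M(C(17)) + U) = 1/(-1/(55 + 4*(4*17)) + 50018/23263) = 1/(-1/(55 + 4*68) + 50018/23263) = 1/(-1/(55 + 272) + 50018/23263) = 1/(-1/327 + 50018/23263) = 1/(16332623/7607001) = 7607001/16332623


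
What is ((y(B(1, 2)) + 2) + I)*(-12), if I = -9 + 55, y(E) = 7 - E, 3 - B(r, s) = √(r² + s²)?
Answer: -624 - 12*√5 ≈ -650.83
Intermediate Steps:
B(r, s) = 3 - √(r² + s²)
I = 46
((y(B(1, 2)) + 2) + I)*(-12) = (((7 - (3 - √(1² + 2²))) + 2) + 46)*(-12) = (((7 - (3 - √(1 + 4))) + 2) + 46)*(-12) = (((7 - (3 - √5)) + 2) + 46)*(-12) = (((7 + (-3 + √5)) + 2) + 46)*(-12) = (((4 + √5) + 2) + 46)*(-12) = ((6 + √5) + 46)*(-12) = (52 + √5)*(-12) = -624 - 12*√5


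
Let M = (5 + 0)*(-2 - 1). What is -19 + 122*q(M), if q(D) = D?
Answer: -1849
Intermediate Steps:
M = -15 (M = 5*(-3) = -15)
-19 + 122*q(M) = -19 + 122*(-15) = -19 - 1830 = -1849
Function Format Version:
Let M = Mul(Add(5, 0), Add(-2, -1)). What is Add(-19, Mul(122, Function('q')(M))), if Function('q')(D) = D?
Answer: -1849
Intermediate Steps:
M = -15 (M = Mul(5, -3) = -15)
Add(-19, Mul(122, Function('q')(M))) = Add(-19, Mul(122, -15)) = Add(-19, -1830) = -1849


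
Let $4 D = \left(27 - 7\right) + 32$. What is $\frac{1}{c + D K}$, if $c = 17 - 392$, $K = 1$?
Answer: $- \frac{1}{362} \approx -0.0027624$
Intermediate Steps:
$D = 13$ ($D = \frac{\left(27 - 7\right) + 32}{4} = \frac{20 + 32}{4} = \frac{1}{4} \cdot 52 = 13$)
$c = -375$
$\frac{1}{c + D K} = \frac{1}{-375 + 13 \cdot 1} = \frac{1}{-375 + 13} = \frac{1}{-362} = - \frac{1}{362}$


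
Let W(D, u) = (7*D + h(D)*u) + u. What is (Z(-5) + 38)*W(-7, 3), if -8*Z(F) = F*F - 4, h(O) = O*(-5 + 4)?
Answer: -7075/8 ≈ -884.38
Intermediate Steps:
h(O) = -O (h(O) = O*(-1) = -O)
W(D, u) = u + 7*D - D*u (W(D, u) = (7*D + (-D)*u) + u = (7*D - D*u) + u = u + 7*D - D*u)
Z(F) = ½ - F²/8 (Z(F) = -(F*F - 4)/8 = -(F² - 4)/8 = -(-4 + F²)/8 = ½ - F²/8)
(Z(-5) + 38)*W(-7, 3) = ((½ - ⅛*(-5)²) + 38)*(3 + 7*(-7) - 1*(-7)*3) = ((½ - ⅛*25) + 38)*(3 - 49 + 21) = ((½ - 25/8) + 38)*(-25) = (-21/8 + 38)*(-25) = (283/8)*(-25) = -7075/8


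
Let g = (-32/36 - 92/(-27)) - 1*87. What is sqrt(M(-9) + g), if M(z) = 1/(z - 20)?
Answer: 8*I*sqrt(89958)/261 ≈ 9.1933*I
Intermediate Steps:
M(z) = 1/(-20 + z)
g = -2281/27 (g = (-32*1/36 - 92*(-1/27)) - 87 = (-8/9 + 92/27) - 87 = 68/27 - 87 = -2281/27 ≈ -84.481)
sqrt(M(-9) + g) = sqrt(1/(-20 - 9) - 2281/27) = sqrt(1/(-29) - 2281/27) = sqrt(-1/29 - 2281/27) = sqrt(-66176/783) = 8*I*sqrt(89958)/261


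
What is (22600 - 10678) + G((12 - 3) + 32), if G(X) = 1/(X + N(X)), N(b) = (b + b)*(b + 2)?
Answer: 42525775/3567 ≈ 11922.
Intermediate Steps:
N(b) = 2*b*(2 + b) (N(b) = (2*b)*(2 + b) = 2*b*(2 + b))
G(X) = 1/(X + 2*X*(2 + X))
(22600 - 10678) + G((12 - 3) + 32) = (22600 - 10678) + 1/(((12 - 3) + 32)*(5 + 2*((12 - 3) + 32))) = 11922 + 1/((9 + 32)*(5 + 2*(9 + 32))) = 11922 + 1/(41*(5 + 2*41)) = 11922 + 1/(41*(5 + 82)) = 11922 + (1/41)/87 = 11922 + (1/41)*(1/87) = 11922 + 1/3567 = 42525775/3567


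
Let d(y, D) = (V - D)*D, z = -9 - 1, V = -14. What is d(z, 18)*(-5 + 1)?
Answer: 2304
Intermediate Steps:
z = -10
d(y, D) = D*(-14 - D) (d(y, D) = (-14 - D)*D = D*(-14 - D))
d(z, 18)*(-5 + 1) = (-1*18*(14 + 18))*(-5 + 1) = -1*18*32*(-4) = -576*(-4) = 2304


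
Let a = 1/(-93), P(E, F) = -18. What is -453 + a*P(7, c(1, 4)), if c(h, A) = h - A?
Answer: -14037/31 ≈ -452.81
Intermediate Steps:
a = -1/93 ≈ -0.010753
-453 + a*P(7, c(1, 4)) = -453 - 1/93*(-18) = -453 + 6/31 = -14037/31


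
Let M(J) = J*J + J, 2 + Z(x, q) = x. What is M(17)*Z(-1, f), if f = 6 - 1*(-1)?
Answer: -918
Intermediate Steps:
f = 7 (f = 6 + 1 = 7)
Z(x, q) = -2 + x
M(J) = J + J² (M(J) = J² + J = J + J²)
M(17)*Z(-1, f) = (17*(1 + 17))*(-2 - 1) = (17*18)*(-3) = 306*(-3) = -918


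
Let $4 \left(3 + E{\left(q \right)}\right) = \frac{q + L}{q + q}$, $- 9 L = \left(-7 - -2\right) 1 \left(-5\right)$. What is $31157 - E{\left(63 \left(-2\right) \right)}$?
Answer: $\frac{282682361}{9072} \approx 31160.0$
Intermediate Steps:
$L = - \frac{25}{9}$ ($L = - \frac{\left(-7 - -2\right) 1 \left(-5\right)}{9} = - \frac{\left(-7 + 2\right) 1 \left(-5\right)}{9} = - \frac{\left(-5\right) 1 \left(-5\right)}{9} = - \frac{\left(-5\right) \left(-5\right)}{9} = \left(- \frac{1}{9}\right) 25 = - \frac{25}{9} \approx -2.7778$)
$E{\left(q \right)} = -3 + \frac{- \frac{25}{9} + q}{8 q}$ ($E{\left(q \right)} = -3 + \frac{\left(q - \frac{25}{9}\right) \frac{1}{q + q}}{4} = -3 + \frac{\left(- \frac{25}{9} + q\right) \frac{1}{2 q}}{4} = -3 + \frac{\frac{1}{2} \frac{1}{q} \left(- \frac{25}{9} + q\right)}{4} = -3 + \frac{- \frac{25}{9} + q}{8 q}$)
$31157 - E{\left(63 \left(-2\right) \right)} = 31157 - \frac{-25 - 207 \cdot 63 \left(-2\right)}{72 \cdot 63 \left(-2\right)} = 31157 - \frac{-25 - -26082}{72 \left(-126\right)} = 31157 - \frac{1}{72} \left(- \frac{1}{126}\right) \left(-25 + 26082\right) = 31157 - \frac{1}{72} \left(- \frac{1}{126}\right) 26057 = 31157 - - \frac{26057}{9072} = 31157 + \frac{26057}{9072} = \frac{282682361}{9072}$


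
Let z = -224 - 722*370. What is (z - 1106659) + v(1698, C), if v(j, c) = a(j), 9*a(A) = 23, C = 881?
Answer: -12366184/9 ≈ -1.3740e+6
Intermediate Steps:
a(A) = 23/9 (a(A) = (⅑)*23 = 23/9)
z = -267364 (z = -224 - 267140 = -267364)
v(j, c) = 23/9
(z - 1106659) + v(1698, C) = (-267364 - 1106659) + 23/9 = -1374023 + 23/9 = -12366184/9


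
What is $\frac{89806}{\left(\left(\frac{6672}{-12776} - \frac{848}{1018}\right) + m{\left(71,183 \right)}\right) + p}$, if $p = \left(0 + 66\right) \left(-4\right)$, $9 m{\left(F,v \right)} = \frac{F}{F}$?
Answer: $- \frac{657007853742}{1940488081} \approx -338.58$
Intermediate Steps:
$m{\left(F,v \right)} = \frac{1}{9}$ ($m{\left(F,v \right)} = \frac{F \frac{1}{F}}{9} = \frac{1}{9} \cdot 1 = \frac{1}{9}$)
$p = -264$ ($p = 66 \left(-4\right) = -264$)
$\frac{89806}{\left(\left(\frac{6672}{-12776} - \frac{848}{1018}\right) + m{\left(71,183 \right)}\right) + p} = \frac{89806}{\left(\left(\frac{6672}{-12776} - \frac{848}{1018}\right) + \frac{1}{9}\right) - 264} = \frac{89806}{\left(\left(6672 \left(- \frac{1}{12776}\right) - \frac{424}{509}\right) + \frac{1}{9}\right) - 264} = \frac{89806}{\left(\left(- \frac{834}{1597} - \frac{424}{509}\right) + \frac{1}{9}\right) - 264} = \frac{89806}{\left(- \frac{1101634}{812873} + \frac{1}{9}\right) - 264} = \frac{89806}{- \frac{9101833}{7315857} - 264} = \frac{89806}{- \frac{1940488081}{7315857}} = 89806 \left(- \frac{7315857}{1940488081}\right) = - \frac{657007853742}{1940488081}$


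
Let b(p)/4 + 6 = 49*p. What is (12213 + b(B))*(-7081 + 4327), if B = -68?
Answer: 3136806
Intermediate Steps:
b(p) = -24 + 196*p (b(p) = -24 + 4*(49*p) = -24 + 196*p)
(12213 + b(B))*(-7081 + 4327) = (12213 + (-24 + 196*(-68)))*(-7081 + 4327) = (12213 + (-24 - 13328))*(-2754) = (12213 - 13352)*(-2754) = -1139*(-2754) = 3136806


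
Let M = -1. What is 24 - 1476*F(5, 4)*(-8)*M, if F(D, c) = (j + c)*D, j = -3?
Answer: -59016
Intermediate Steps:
F(D, c) = D*(-3 + c) (F(D, c) = (-3 + c)*D = D*(-3 + c))
24 - 1476*F(5, 4)*(-8)*M = 24 - 1476*(5*(-3 + 4))*(-8)*(-1) = 24 - 1476*(5*1)*(-8)*(-1) = 24 - 1476*5*(-8)*(-1) = 24 - (-59040)*(-1) = 24 - 1476*40 = 24 - 59040 = -59016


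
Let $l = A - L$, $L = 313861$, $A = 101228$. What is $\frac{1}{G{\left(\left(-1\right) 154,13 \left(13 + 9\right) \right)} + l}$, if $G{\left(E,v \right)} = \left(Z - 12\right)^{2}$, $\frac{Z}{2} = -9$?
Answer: $- \frac{1}{211733} \approx -4.7229 \cdot 10^{-6}$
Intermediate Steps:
$Z = -18$ ($Z = 2 \left(-9\right) = -18$)
$G{\left(E,v \right)} = 900$ ($G{\left(E,v \right)} = \left(-18 - 12\right)^{2} = \left(-30\right)^{2} = 900$)
$l = -212633$ ($l = 101228 - 313861 = -212633$)
$\frac{1}{G{\left(\left(-1\right) 154,13 \left(13 + 9\right) \right)} + l} = \frac{1}{900 - 212633} = \frac{1}{-211733} = - \frac{1}{211733}$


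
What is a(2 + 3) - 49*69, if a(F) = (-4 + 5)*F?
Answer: -3376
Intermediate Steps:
a(F) = F (a(F) = 1*F = F)
a(2 + 3) - 49*69 = (2 + 3) - 49*69 = 5 - 3381 = -3376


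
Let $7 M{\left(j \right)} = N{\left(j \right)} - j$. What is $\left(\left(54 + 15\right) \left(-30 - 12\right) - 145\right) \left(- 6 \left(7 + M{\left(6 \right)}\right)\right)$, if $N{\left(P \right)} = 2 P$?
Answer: $\frac{1004190}{7} \approx 1.4346 \cdot 10^{5}$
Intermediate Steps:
$M{\left(j \right)} = \frac{j}{7}$ ($M{\left(j \right)} = \frac{2 j - j}{7} = \frac{j}{7}$)
$\left(\left(54 + 15\right) \left(-30 - 12\right) - 145\right) \left(- 6 \left(7 + M{\left(6 \right)}\right)\right) = \left(\left(54 + 15\right) \left(-30 - 12\right) - 145\right) \left(- 6 \left(7 + \frac{1}{7} \cdot 6\right)\right) = \left(69 \left(-30 - 12\right) - 145\right) \left(- 6 \left(7 + \frac{6}{7}\right)\right) = \left(69 \left(-42\right) - 145\right) \left(\left(-6\right) \frac{55}{7}\right) = \left(-2898 - 145\right) \left(- \frac{330}{7}\right) = \left(-3043\right) \left(- \frac{330}{7}\right) = \frac{1004190}{7}$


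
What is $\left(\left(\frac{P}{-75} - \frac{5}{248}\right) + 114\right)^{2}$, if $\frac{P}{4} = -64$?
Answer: $\frac{4767729021169}{345960000} \approx 13781.0$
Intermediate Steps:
$P = -256$ ($P = 4 \left(-64\right) = -256$)
$\left(\left(\frac{P}{-75} - \frac{5}{248}\right) + 114\right)^{2} = \left(\left(- \frac{256}{-75} - \frac{5}{248}\right) + 114\right)^{2} = \left(\left(\left(-256\right) \left(- \frac{1}{75}\right) - \frac{5}{248}\right) + 114\right)^{2} = \left(\left(\frac{256}{75} - \frac{5}{248}\right) + 114\right)^{2} = \left(\frac{63113}{18600} + 114\right)^{2} = \left(\frac{2183513}{18600}\right)^{2} = \frac{4767729021169}{345960000}$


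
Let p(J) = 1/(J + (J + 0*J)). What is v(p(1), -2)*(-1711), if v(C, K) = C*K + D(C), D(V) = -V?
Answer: 5133/2 ≈ 2566.5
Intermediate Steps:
p(J) = 1/(2*J) (p(J) = 1/(J + (J + 0)) = 1/(J + J) = 1/(2*J))
v(C, K) = -C + C*K (v(C, K) = C*K - C = -C + C*K)
v(p(1), -2)*(-1711) = (((1/2)/1)*(-1 - 2))*(-1711) = (((1/2)*1)*(-3))*(-1711) = ((1/2)*(-3))*(-1711) = -3/2*(-1711) = 5133/2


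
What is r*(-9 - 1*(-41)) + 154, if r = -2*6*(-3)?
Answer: 1306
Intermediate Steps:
r = 36 (r = -12*(-3) = 36)
r*(-9 - 1*(-41)) + 154 = 36*(-9 - 1*(-41)) + 154 = 36*(-9 + 41) + 154 = 36*32 + 154 = 1152 + 154 = 1306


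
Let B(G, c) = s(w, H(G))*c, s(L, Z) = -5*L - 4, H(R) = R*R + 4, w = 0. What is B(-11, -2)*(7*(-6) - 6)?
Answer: -384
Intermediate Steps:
H(R) = 4 + R² (H(R) = R² + 4 = 4 + R²)
s(L, Z) = -4 - 5*L
B(G, c) = -4*c (B(G, c) = (-4 - 5*0)*c = (-4 + 0)*c = -4*c)
B(-11, -2)*(7*(-6) - 6) = (-4*(-2))*(7*(-6) - 6) = 8*(-42 - 6) = 8*(-48) = -384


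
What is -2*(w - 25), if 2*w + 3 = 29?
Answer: 24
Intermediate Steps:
w = 13 (w = -3/2 + (½)*29 = -3/2 + 29/2 = 13)
-2*(w - 25) = -2*(13 - 25) = -2*(-12) = 24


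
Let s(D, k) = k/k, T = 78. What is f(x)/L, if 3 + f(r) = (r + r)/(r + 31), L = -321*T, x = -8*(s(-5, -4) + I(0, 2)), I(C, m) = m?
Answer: 23/58422 ≈ 0.00039369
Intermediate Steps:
s(D, k) = 1
x = -24 (x = -8*(1 + 2) = -8*3 = -24)
L = -25038 (L = -321*78 = -25038)
f(r) = -3 + 2*r/(31 + r) (f(r) = -3 + (r + r)/(r + 31) = -3 + (2*r)/(31 + r) = -3 + 2*r/(31 + r))
f(x)/L = ((-93 - 1*(-24))/(31 - 24))/(-25038) = ((-93 + 24)/7)*(-1/25038) = ((⅐)*(-69))*(-1/25038) = -69/7*(-1/25038) = 23/58422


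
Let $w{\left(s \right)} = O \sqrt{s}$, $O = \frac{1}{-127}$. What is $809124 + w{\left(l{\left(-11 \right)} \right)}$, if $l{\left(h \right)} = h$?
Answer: $809124 - \frac{i \sqrt{11}}{127} \approx 8.0912 \cdot 10^{5} - 0.026115 i$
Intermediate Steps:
$O = - \frac{1}{127} \approx -0.007874$
$w{\left(s \right)} = - \frac{\sqrt{s}}{127}$
$809124 + w{\left(l{\left(-11 \right)} \right)} = 809124 - \frac{\sqrt{-11}}{127} = 809124 - \frac{i \sqrt{11}}{127}$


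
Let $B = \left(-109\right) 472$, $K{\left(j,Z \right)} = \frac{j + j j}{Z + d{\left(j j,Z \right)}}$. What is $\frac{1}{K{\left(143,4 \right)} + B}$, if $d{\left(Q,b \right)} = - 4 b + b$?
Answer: $- \frac{1}{54022} \approx -1.8511 \cdot 10^{-5}$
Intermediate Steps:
$d{\left(Q,b \right)} = - 3 b$
$K{\left(j,Z \right)} = - \frac{j + j^{2}}{2 Z}$ ($K{\left(j,Z \right)} = \frac{j + j j}{Z - 3 Z} = \frac{j + j^{2}}{\left(-2\right) Z} = \left(j + j^{2}\right) \left(- \frac{1}{2 Z}\right) = - \frac{j + j^{2}}{2 Z}$)
$B = -51448$
$\frac{1}{K{\left(143,4 \right)} + B} = \frac{1}{\left(- \frac{1}{2}\right) 143 \cdot \frac{1}{4} \left(1 + 143\right) - 51448} = \frac{1}{\left(- \frac{1}{2}\right) 143 \cdot \frac{1}{4} \cdot 144 - 51448} = \frac{1}{-2574 - 51448} = \frac{1}{-54022} = - \frac{1}{54022}$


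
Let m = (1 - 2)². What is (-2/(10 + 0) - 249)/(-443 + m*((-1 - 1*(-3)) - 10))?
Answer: 1246/2255 ≈ 0.55255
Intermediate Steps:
m = 1 (m = (-1)² = 1)
(-2/(10 + 0) - 249)/(-443 + m*((-1 - 1*(-3)) - 10)) = (-2/(10 + 0) - 249)/(-443 + 1*((-1 - 1*(-3)) - 10)) = (-2/10 - 249)/(-443 + 1*((-1 + 3) - 10)) = ((⅒)*(-2) - 249)/(-443 + 1*(2 - 10)) = (-⅕ - 249)/(-443 + 1*(-8)) = -1246/(5*(-443 - 8)) = -1246/5/(-451) = -1246/5*(-1/451) = 1246/2255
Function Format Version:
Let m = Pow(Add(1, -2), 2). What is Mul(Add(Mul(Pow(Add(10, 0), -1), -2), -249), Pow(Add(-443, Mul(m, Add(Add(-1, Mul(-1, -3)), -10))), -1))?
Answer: Rational(1246, 2255) ≈ 0.55255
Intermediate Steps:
m = 1 (m = Pow(-1, 2) = 1)
Mul(Add(Mul(Pow(Add(10, 0), -1), -2), -249), Pow(Add(-443, Mul(m, Add(Add(-1, Mul(-1, -3)), -10))), -1)) = Mul(Add(Mul(Pow(Add(10, 0), -1), -2), -249), Pow(Add(-443, Mul(1, Add(Add(-1, Mul(-1, -3)), -10))), -1)) = Mul(Add(Mul(Pow(10, -1), -2), -249), Pow(Add(-443, Mul(1, Add(Add(-1, 3), -10))), -1)) = Mul(Add(Mul(Rational(1, 10), -2), -249), Pow(Add(-443, Mul(1, Add(2, -10))), -1)) = Mul(Add(Rational(-1, 5), -249), Pow(Add(-443, Mul(1, -8)), -1)) = Mul(Rational(-1246, 5), Pow(Add(-443, -8), -1)) = Mul(Rational(-1246, 5), Pow(-451, -1)) = Mul(Rational(-1246, 5), Rational(-1, 451)) = Rational(1246, 2255)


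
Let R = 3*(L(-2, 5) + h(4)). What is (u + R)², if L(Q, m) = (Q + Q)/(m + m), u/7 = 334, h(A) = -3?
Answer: 135466321/25 ≈ 5.4187e+6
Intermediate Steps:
u = 2338 (u = 7*334 = 2338)
L(Q, m) = Q/m (L(Q, m) = (2*Q)/((2*m)) = (2*Q)*(1/(2*m)) = Q/m)
R = -51/5 (R = 3*(-2/5 - 3) = 3*(-2*⅕ - 3) = 3*(-⅖ - 3) = 3*(-17/5) = -51/5 ≈ -10.200)
(u + R)² = (2338 - 51/5)² = (11639/5)² = 135466321/25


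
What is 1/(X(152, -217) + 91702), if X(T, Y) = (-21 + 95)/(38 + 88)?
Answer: 63/5777263 ≈ 1.0905e-5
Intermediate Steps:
X(T, Y) = 37/63 (X(T, Y) = 74/126 = 74*(1/126) = 37/63)
1/(X(152, -217) + 91702) = 1/(37/63 + 91702) = 1/(5777263/63) = 63/5777263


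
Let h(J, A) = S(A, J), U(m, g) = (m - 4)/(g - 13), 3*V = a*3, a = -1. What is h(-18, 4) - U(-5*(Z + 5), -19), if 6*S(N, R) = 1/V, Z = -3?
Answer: -29/48 ≈ -0.60417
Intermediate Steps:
V = -1 (V = (-1*3)/3 = (1/3)*(-3) = -1)
U(m, g) = (-4 + m)/(-13 + g)
S(N, R) = -1/6 (S(N, R) = (1/6)/(-1) = (1/6)*(-1) = -1/6)
h(J, A) = -1/6
h(-18, 4) - U(-5*(Z + 5), -19) = -1/6 - (-4 - 5*(-3 + 5))/(-13 - 19) = -1/6 - (-4 - 5*2)/(-32) = -1/6 - (-1)*(-4 - 10)/32 = -1/6 - (-1)*(-14)/32 = -1/6 - 1*7/16 = -1/6 - 7/16 = -29/48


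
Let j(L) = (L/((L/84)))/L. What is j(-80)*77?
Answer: -1617/20 ≈ -80.850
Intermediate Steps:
j(L) = 84/L (j(L) = (L/((L*(1/84))))/L = (L/((L/84)))/L = (L*(84/L))/L = 84/L)
j(-80)*77 = (84/(-80))*77 = (84*(-1/80))*77 = -21/20*77 = -1617/20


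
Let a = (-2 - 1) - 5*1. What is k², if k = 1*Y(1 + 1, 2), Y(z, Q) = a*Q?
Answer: 256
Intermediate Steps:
a = -8 (a = -3 - 5 = -8)
Y(z, Q) = -8*Q
k = -16 (k = 1*(-8*2) = 1*(-16) = -16)
k² = (-16)² = 256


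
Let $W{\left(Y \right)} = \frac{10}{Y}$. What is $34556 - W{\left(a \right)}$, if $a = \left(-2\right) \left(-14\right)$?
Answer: $\frac{483779}{14} \approx 34556.0$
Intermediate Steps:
$a = 28$
$34556 - W{\left(a \right)} = 34556 - \frac{10}{28} = 34556 - 10 \cdot \frac{1}{28} = 34556 - \frac{5}{14} = \frac{483779}{14}$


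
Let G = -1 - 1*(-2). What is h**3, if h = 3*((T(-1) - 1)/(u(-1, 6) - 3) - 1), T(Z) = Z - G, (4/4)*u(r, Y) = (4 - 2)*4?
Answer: -13824/125 ≈ -110.59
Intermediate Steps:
G = 1 (G = -1 + 2 = 1)
u(r, Y) = 8 (u(r, Y) = (4 - 2)*4 = 2*4 = 8)
T(Z) = -1 + Z (T(Z) = Z - 1*1 = Z - 1 = -1 + Z)
h = -24/5 (h = 3*(((-1 - 1) - 1)/(8 - 3) - 1) = 3*((-2 - 1)/5 - 1) = 3*(-3*1/5 - 1) = 3*(-3/5 - 1) = 3*(-8/5) = -24/5 ≈ -4.8000)
h**3 = (-24/5)**3 = -13824/125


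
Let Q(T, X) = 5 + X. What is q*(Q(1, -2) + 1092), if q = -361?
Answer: -395295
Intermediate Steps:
q*(Q(1, -2) + 1092) = -361*((5 - 2) + 1092) = -361*(3 + 1092) = -361*1095 = -395295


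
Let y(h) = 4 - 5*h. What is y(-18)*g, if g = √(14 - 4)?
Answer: 94*√10 ≈ 297.25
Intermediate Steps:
g = √10 ≈ 3.1623
y(-18)*g = (4 - 5*(-18))*√10 = (4 + 90)*√10 = 94*√10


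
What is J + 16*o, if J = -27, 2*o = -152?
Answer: -1243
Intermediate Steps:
o = -76 (o = (½)*(-152) = -76)
J + 16*o = -27 + 16*(-76) = -27 - 1216 = -1243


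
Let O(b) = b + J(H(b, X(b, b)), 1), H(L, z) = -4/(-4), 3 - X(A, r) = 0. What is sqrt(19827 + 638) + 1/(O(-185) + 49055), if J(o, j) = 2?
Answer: 1/48872 + sqrt(20465) ≈ 143.06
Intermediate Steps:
X(A, r) = 3 (X(A, r) = 3 - 1*0 = 3 + 0 = 3)
H(L, z) = 1 (H(L, z) = -4*(-1/4) = 1)
O(b) = 2 + b (O(b) = b + 2 = 2 + b)
sqrt(19827 + 638) + 1/(O(-185) + 49055) = sqrt(19827 + 638) + 1/((2 - 185) + 49055) = sqrt(20465) + 1/(-183 + 49055) = sqrt(20465) + 1/48872 = 1/48872 + sqrt(20465)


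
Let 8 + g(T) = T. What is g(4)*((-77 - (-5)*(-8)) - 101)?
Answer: 872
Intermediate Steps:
g(T) = -8 + T
g(4)*((-77 - (-5)*(-8)) - 101) = (-8 + 4)*((-77 - (-5)*(-8)) - 101) = -4*((-77 - 1*40) - 101) = -4*((-77 - 40) - 101) = -4*(-117 - 101) = -4*(-218) = 872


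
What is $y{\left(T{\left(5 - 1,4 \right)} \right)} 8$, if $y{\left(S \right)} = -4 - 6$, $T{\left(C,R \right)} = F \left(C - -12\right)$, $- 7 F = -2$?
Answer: $-80$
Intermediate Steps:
$F = \frac{2}{7}$ ($F = \left(- \frac{1}{7}\right) \left(-2\right) = \frac{2}{7} \approx 0.28571$)
$T{\left(C,R \right)} = \frac{24}{7} + \frac{2 C}{7}$ ($T{\left(C,R \right)} = \frac{2 \left(C - -12\right)}{7} = \frac{2 \left(C + 12\right)}{7} = \frac{2 \left(12 + C\right)}{7} = \frac{24}{7} + \frac{2 C}{7}$)
$y{\left(S \right)} = -10$ ($y{\left(S \right)} = -4 - 6 = -10$)
$y{\left(T{\left(5 - 1,4 \right)} \right)} 8 = \left(-10\right) 8 = -80$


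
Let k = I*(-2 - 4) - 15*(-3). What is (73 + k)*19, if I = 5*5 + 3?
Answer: -950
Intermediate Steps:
I = 28 (I = 25 + 3 = 28)
k = -123 (k = 28*(-2 - 4) - 15*(-3) = 28*(-6) - 1*(-45) = -168 + 45 = -123)
(73 + k)*19 = (73 - 123)*19 = -50*19 = -950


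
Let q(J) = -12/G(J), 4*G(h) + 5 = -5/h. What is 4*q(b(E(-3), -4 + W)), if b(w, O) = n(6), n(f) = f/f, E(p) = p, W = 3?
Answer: 96/5 ≈ 19.200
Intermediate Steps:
n(f) = 1
G(h) = -5/4 - 5/(4*h) (G(h) = -5/4 + (-5/h)/4 = -5/4 - 5/(4*h))
b(w, O) = 1
q(J) = -48*J/(5*(-1 - J)) (q(J) = -12*4*J/(5*(-1 - J)) = -48*J/(5*(-1 - J)))
4*q(b(E(-3), -4 + W)) = 4*((48/5)*1/(1 + 1)) = 4*((48/5)*1/2) = 4*((48/5)*1*(1/2)) = 4*(24/5) = 96/5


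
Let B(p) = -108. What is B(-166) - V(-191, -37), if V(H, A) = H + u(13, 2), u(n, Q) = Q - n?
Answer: 94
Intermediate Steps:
V(H, A) = -11 + H (V(H, A) = H + (2 - 1*13) = H + (2 - 13) = H - 11 = -11 + H)
B(-166) - V(-191, -37) = -108 - (-11 - 191) = -108 - 1*(-202) = -108 + 202 = 94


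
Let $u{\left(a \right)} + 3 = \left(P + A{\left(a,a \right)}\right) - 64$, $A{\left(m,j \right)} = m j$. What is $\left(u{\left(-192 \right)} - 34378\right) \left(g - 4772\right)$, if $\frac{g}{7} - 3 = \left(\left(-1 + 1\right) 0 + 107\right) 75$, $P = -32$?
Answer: $122749088$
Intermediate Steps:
$A{\left(m,j \right)} = j m$
$u{\left(a \right)} = -99 + a^{2}$ ($u{\left(a \right)} = -3 + \left(\left(-32 + a a\right) - 64\right) = -3 + \left(\left(-32 + a^{2}\right) - 64\right) = -3 + \left(-96 + a^{2}\right) = -99 + a^{2}$)
$g = 56196$ ($g = 21 + 7 \left(\left(-1 + 1\right) 0 + 107\right) 75 = 21 + 7 \left(0 \cdot 0 + 107\right) 75 = 21 + 7 \left(0 + 107\right) 75 = 21 + 7 \cdot 107 \cdot 75 = 21 + 7 \cdot 8025 = 21 + 56175 = 56196$)
$\left(u{\left(-192 \right)} - 34378\right) \left(g - 4772\right) = \left(\left(-99 + \left(-192\right)^{2}\right) - 34378\right) \left(56196 - 4772\right) = \left(\left(-99 + 36864\right) - 34378\right) 51424 = \left(36765 - 34378\right) 51424 = 2387 \cdot 51424 = 122749088$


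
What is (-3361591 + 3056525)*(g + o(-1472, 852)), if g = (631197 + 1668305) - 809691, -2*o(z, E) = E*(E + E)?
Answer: -233042052862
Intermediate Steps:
o(z, E) = -E**2 (o(z, E) = -E*(E + E)/2 = -E*2*E/2 = -E**2)
g = 1489811 (g = 2299502 - 809691 = 1489811)
(-3361591 + 3056525)*(g + o(-1472, 852)) = (-3361591 + 3056525)*(1489811 - 1*852**2) = -305066*(1489811 - 1*725904) = -305066*(1489811 - 725904) = -305066*763907 = -233042052862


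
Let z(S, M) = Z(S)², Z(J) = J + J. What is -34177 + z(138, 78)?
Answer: 41999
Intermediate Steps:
Z(J) = 2*J
z(S, M) = 4*S² (z(S, M) = (2*S)² = 4*S²)
-34177 + z(138, 78) = -34177 + 4*138² = -34177 + 4*19044 = -34177 + 76176 = 41999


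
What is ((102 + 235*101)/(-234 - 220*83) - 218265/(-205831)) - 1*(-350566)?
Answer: 1334477167498287/3806638514 ≈ 3.5057e+5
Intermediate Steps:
((102 + 235*101)/(-234 - 220*83) - 218265/(-205831)) - 1*(-350566) = ((102 + 23735)/(-234 - 18260) - 218265*(-1/205831)) + 350566 = (23837/(-18494) + 218265/205831) + 350566 = (23837*(-1/18494) + 218265/205831) + 350566 = (-23837/18494 + 218265/205831) + 350566 = -869800637/3806638514 + 350566 = 1334477167498287/3806638514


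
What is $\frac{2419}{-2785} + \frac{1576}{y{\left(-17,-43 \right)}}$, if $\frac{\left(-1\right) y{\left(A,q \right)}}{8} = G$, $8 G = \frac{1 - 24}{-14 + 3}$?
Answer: $- \frac{48336397}{64055} \approx -754.61$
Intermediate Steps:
$G = \frac{23}{88}$ ($G = \frac{\left(1 - 24\right) \frac{1}{-14 + 3}}{8} = \frac{\left(-23\right) \frac{1}{-11}}{8} = \frac{\left(-23\right) \left(- \frac{1}{11}\right)}{8} = \frac{1}{8} \cdot \frac{23}{11} = \frac{23}{88} \approx 0.26136$)
$y{\left(A,q \right)} = - \frac{23}{11}$ ($y{\left(A,q \right)} = \left(-8\right) \frac{23}{88} = - \frac{23}{11}$)
$\frac{2419}{-2785} + \frac{1576}{y{\left(-17,-43 \right)}} = \frac{2419}{-2785} + \frac{1576}{- \frac{23}{11}} = 2419 \left(- \frac{1}{2785}\right) + 1576 \left(- \frac{11}{23}\right) = - \frac{2419}{2785} - \frac{17336}{23} = - \frac{48336397}{64055}$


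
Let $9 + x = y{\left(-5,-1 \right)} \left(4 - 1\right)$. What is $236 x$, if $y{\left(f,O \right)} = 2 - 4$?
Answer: $-3540$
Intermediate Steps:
$y{\left(f,O \right)} = -2$
$x = -15$ ($x = -9 - 2 \left(4 - 1\right) = -9 - 6 = -15$)
$236 x = 236 \left(-15\right) = -3540$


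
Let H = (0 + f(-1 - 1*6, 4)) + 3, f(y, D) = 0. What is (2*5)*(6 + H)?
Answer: 90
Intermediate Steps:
H = 3 (H = (0 + 0) + 3 = 0 + 3 = 3)
(2*5)*(6 + H) = (2*5)*(6 + 3) = 10*9 = 90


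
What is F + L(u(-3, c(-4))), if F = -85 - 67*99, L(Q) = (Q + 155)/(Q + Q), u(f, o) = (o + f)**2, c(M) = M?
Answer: -329080/49 ≈ -6715.9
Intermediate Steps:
u(f, o) = (f + o)**2
L(Q) = (155 + Q)/(2*Q) (L(Q) = (155 + Q)/((2*Q)) = (155 + Q)*(1/(2*Q)) = (155 + Q)/(2*Q))
F = -6718 (F = -85 - 6633 = -6718)
F + L(u(-3, c(-4))) = -6718 + (155 + (-3 - 4)**2)/(2*((-3 - 4)**2)) = -6718 + (155 + (-7)**2)/(2*((-7)**2)) = -6718 + (1/2)*(155 + 49)/49 = -6718 + (1/2)*(1/49)*204 = -6718 + 102/49 = -329080/49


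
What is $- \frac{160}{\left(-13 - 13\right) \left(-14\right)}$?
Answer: $- \frac{40}{91} \approx -0.43956$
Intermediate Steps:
$- \frac{160}{\left(-13 - 13\right) \left(-14\right)} = - \frac{160}{\left(-26\right) \left(-14\right)} = - \frac{160}{364} = \left(-160\right) \frac{1}{364} = - \frac{40}{91}$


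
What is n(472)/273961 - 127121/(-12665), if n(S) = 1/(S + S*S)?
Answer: 7775157276923601/774634929807640 ≈ 10.037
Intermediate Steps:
n(S) = 1/(S + S²)
n(472)/273961 - 127121/(-12665) = (1/(472*(1 + 472)))/273961 - 127121/(-12665) = ((1/472)/473)*(1/273961) - 127121*(-1/12665) = ((1/472)*(1/473))*(1/273961) + 127121/12665 = (1/223256)*(1/273961) + 127121/12665 = 1/61163437016 + 127121/12665 = 7775157276923601/774634929807640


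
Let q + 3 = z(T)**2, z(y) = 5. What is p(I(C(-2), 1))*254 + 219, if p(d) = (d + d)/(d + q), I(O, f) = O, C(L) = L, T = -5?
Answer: 841/5 ≈ 168.20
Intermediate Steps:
q = 22 (q = -3 + 5**2 = -3 + 25 = 22)
p(d) = 2*d/(22 + d) (p(d) = (d + d)/(d + 22) = (2*d)/(22 + d) = 2*d/(22 + d))
p(I(C(-2), 1))*254 + 219 = (2*(-2)/(22 - 2))*254 + 219 = (2*(-2)/20)*254 + 219 = (2*(-2)*(1/20))*254 + 219 = -1/5*254 + 219 = -254/5 + 219 = 841/5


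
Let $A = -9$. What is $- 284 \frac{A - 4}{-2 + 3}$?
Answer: $3692$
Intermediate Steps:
$- 284 \frac{A - 4}{-2 + 3} = - 284 \frac{-9 - 4}{-2 + 3} = - 284 \left(- \frac{13}{1}\right) = - 284 \left(\left(-13\right) 1\right) = \left(-284\right) \left(-13\right) = 3692$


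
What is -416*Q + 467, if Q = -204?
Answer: 85331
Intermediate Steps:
-416*Q + 467 = -416*(-204) + 467 = 84864 + 467 = 85331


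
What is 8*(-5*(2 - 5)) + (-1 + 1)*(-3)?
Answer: 120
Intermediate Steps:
8*(-5*(2 - 5)) + (-1 + 1)*(-3) = 8*(-5*(-3)) + 0*(-3) = 8*15 + 0 = 120 + 0 = 120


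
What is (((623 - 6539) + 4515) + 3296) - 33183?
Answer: -31288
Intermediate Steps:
(((623 - 6539) + 4515) + 3296) - 33183 = ((-5916 + 4515) + 3296) - 33183 = (-1401 + 3296) - 33183 = 1895 - 33183 = -31288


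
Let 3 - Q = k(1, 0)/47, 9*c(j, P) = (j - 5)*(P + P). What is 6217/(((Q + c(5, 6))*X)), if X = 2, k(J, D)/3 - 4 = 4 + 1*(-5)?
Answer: 292199/264 ≈ 1106.8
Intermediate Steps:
k(J, D) = 9 (k(J, D) = 12 + 3*(4 + 1*(-5)) = 12 + 3*(4 - 5) = 12 + 3*(-1) = 12 - 3 = 9)
c(j, P) = 2*P*(-5 + j)/9 (c(j, P) = ((j - 5)*(P + P))/9 = ((-5 + j)*(2*P))/9 = (2*P*(-5 + j))/9 = 2*P*(-5 + j)/9)
Q = 132/47 (Q = 3 - 9/47 = 132/47 ≈ 2.8085)
6217/(((Q + c(5, 6))*X)) = 6217/(((132/47 + (2/9)*6*(-5 + 5))*2)) = 6217/(((132/47 + (2/9)*6*0)*2)) = 6217/(((132/47 + 0)*2)) = 6217/(((132/47)*2)) = 6217/(264/47) = 6217*(47/264) = 292199/264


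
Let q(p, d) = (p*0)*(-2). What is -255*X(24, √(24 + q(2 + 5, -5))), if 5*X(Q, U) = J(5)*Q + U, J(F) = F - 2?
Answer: -3672 - 102*√6 ≈ -3921.8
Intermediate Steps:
q(p, d) = 0 (q(p, d) = 0*(-2) = 0)
J(F) = -2 + F
X(Q, U) = U/5 + 3*Q/5 (X(Q, U) = ((-2 + 5)*Q + U)/5 = (3*Q + U)/5 = (U + 3*Q)/5 = U/5 + 3*Q/5)
-255*X(24, √(24 + q(2 + 5, -5))) = -255*(√(24 + 0)/5 + (⅗)*24) = -255*(√24/5 + 72/5) = -255*((2*√6)/5 + 72/5) = -255*(2*√6/5 + 72/5) = -255*(72/5 + 2*√6/5) = -3672 - 102*√6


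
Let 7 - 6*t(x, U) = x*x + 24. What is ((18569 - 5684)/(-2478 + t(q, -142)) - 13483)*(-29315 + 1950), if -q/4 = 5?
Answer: 376113617815/1019 ≈ 3.6910e+8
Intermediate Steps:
q = -20 (q = -4*5 = -20)
t(x, U) = -17/6 - x**2/6 (t(x, U) = 7/6 - (x*x + 24)/6 = 7/6 - (x**2 + 24)/6 = 7/6 - (24 + x**2)/6 = 7/6 + (-4 - x**2/6) = -17/6 - x**2/6)
((18569 - 5684)/(-2478 + t(q, -142)) - 13483)*(-29315 + 1950) = ((18569 - 5684)/(-2478 + (-17/6 - 1/6*(-20)**2)) - 13483)*(-29315 + 1950) = (12885/(-2478 + (-17/6 - 1/6*400)) - 13483)*(-27365) = (12885/(-2478 + (-17/6 - 200/3)) - 13483)*(-27365) = (12885/(-2478 - 139/2) - 13483)*(-27365) = (12885/(-5095/2) - 13483)*(-27365) = (12885*(-2/5095) - 13483)*(-27365) = (-5154/1019 - 13483)*(-27365) = -13744331/1019*(-27365) = 376113617815/1019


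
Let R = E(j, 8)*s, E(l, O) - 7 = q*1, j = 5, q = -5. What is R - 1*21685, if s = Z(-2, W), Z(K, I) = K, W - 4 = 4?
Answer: -21689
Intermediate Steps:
W = 8 (W = 4 + 4 = 8)
E(l, O) = 2 (E(l, O) = 7 - 5*1 = 7 - 5 = 2)
s = -2
R = -4 (R = 2*(-2) = -4)
R - 1*21685 = -4 - 1*21685 = -4 - 21685 = -21689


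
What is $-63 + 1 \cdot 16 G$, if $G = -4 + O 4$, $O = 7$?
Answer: $321$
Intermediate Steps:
$G = 24$ ($G = -4 + 7 \cdot 4 = -4 + 28 = 24$)
$-63 + 1 \cdot 16 G = -63 + 1 \cdot 16 \cdot 24 = -63 + 16 \cdot 24 = -63 + 384 = 321$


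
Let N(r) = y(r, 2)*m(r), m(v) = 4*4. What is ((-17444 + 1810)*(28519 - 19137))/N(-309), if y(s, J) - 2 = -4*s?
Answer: -36669547/4952 ≈ -7405.0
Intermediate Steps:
m(v) = 16
y(s, J) = 2 - 4*s
N(r) = 32 - 64*r (N(r) = (2 - 4*r)*16 = 32 - 64*r)
((-17444 + 1810)*(28519 - 19137))/N(-309) = ((-17444 + 1810)*(28519 - 19137))/(32 - 64*(-309)) = (-15634*9382)/(32 + 19776) = -146678188/19808 = -146678188*1/19808 = -36669547/4952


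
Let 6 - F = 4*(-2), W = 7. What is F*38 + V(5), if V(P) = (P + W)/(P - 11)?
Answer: 530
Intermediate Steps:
F = 14 (F = 6 - 4*(-2) = 6 - 1*(-8) = 6 + 8 = 14)
V(P) = (7 + P)/(-11 + P) (V(P) = (P + 7)/(P - 11) = (7 + P)/(-11 + P))
F*38 + V(5) = 14*38 + (7 + 5)/(-11 + 5) = 532 + 12/(-6) = 532 - 1/6*12 = 532 - 2 = 530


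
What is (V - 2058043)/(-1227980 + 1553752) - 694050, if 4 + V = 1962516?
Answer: -226102152131/325772 ≈ -6.9405e+5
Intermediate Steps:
V = 1962512 (V = -4 + 1962516 = 1962512)
(V - 2058043)/(-1227980 + 1553752) - 694050 = (1962512 - 2058043)/(-1227980 + 1553752) - 694050 = -95531/325772 - 694050 = -226102152131/325772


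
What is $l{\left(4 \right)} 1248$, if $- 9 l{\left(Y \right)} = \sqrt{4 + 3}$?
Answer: $- \frac{416 \sqrt{7}}{3} \approx -366.88$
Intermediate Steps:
$l{\left(Y \right)} = - \frac{\sqrt{7}}{9}$ ($l{\left(Y \right)} = - \frac{\sqrt{4 + 3}}{9} = - \frac{\sqrt{7}}{9}$)
$l{\left(4 \right)} 1248 = - \frac{\sqrt{7}}{9} \cdot 1248 = - \frac{416 \sqrt{7}}{3}$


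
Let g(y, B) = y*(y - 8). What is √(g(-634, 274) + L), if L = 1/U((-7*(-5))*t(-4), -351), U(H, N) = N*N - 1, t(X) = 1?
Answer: √3861230419277/3080 ≈ 637.99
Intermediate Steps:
U(H, N) = -1 + N² (U(H, N) = N² - 1 = -1 + N²)
g(y, B) = y*(-8 + y)
L = 1/123200 (L = 1/(-1 + (-351)²) = 1/(-1 + 123201) = 1/123200 ≈ 8.1169e-6)
√(g(-634, 274) + L) = √(-634*(-8 - 634) + 1/123200) = √(-634*(-642) + 1/123200) = √(407028 + 1/123200) = √(50145849601/123200) = √3861230419277/3080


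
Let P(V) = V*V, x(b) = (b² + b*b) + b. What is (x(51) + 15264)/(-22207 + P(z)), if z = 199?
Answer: 6839/5798 ≈ 1.1795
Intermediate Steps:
x(b) = b + 2*b² (x(b) = (b² + b²) + b = 2*b² + b = b + 2*b²)
P(V) = V²
(x(51) + 15264)/(-22207 + P(z)) = (51*(1 + 2*51) + 15264)/(-22207 + 199²) = (51*(1 + 102) + 15264)/(-22207 + 39601) = (51*103 + 15264)/17394 = (5253 + 15264)*(1/17394) = 20517*(1/17394) = 6839/5798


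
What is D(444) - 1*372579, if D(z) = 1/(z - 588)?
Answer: -53651377/144 ≈ -3.7258e+5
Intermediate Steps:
D(z) = 1/(-588 + z)
D(444) - 1*372579 = 1/(-588 + 444) - 1*372579 = 1/(-144) - 372579 = -1/144 - 372579 = -53651377/144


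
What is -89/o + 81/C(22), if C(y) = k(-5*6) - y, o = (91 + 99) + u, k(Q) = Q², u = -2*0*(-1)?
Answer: -15688/41705 ≈ -0.37617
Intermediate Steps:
u = 0 (u = 0*(-1) = 0)
o = 190 (o = (91 + 99) + 0 = 190 + 0 = 190)
C(y) = 900 - y (C(y) = (-5*6)² - y = (-30)² - y = 900 - y)
-89/o + 81/C(22) = -89/190 + 81/(900 - 1*22) = -89*1/190 + 81/(900 - 22) = -89/190 + 81/878 = -15688/41705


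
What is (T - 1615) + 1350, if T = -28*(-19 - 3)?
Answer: 351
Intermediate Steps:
T = 616 (T = -28*(-22) = 616)
(T - 1615) + 1350 = (616 - 1615) + 1350 = -999 + 1350 = 351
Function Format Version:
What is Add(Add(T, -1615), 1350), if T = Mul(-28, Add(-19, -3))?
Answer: 351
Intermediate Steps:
T = 616 (T = Mul(-28, -22) = 616)
Add(Add(T, -1615), 1350) = Add(Add(616, -1615), 1350) = Add(-999, 1350) = 351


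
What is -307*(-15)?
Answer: 4605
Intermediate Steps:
-307*(-15) = -1*(-4605) = 4605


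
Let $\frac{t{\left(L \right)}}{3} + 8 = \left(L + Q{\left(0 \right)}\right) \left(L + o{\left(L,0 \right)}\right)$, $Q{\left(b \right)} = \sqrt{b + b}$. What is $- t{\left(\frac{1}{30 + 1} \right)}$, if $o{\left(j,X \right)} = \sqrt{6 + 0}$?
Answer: $\frac{23061}{961} - \frac{3 \sqrt{6}}{31} \approx 23.76$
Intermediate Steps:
$Q{\left(b \right)} = \sqrt{2} \sqrt{b}$ ($Q{\left(b \right)} = \sqrt{2 b} = \sqrt{2} \sqrt{b}$)
$o{\left(j,X \right)} = \sqrt{6}$
$t{\left(L \right)} = -24 + 3 L \left(L + \sqrt{6}\right)$ ($t{\left(L \right)} = -24 + 3 \left(L + \sqrt{2} \sqrt{0}\right) \left(L + \sqrt{6}\right) = -24 + 3 \left(L + \sqrt{2} \cdot 0\right) \left(L + \sqrt{6}\right) = -24 + 3 \left(L + 0\right) \left(L + \sqrt{6}\right) = -24 + 3 L \left(L + \sqrt{6}\right)$)
$- t{\left(\frac{1}{30 + 1} \right)} = - (-24 + 3 \left(\frac{1}{30 + 1}\right)^{2} + \frac{3 \sqrt{6}}{30 + 1}) = - (-24 + 3 \left(\frac{1}{31}\right)^{2} + \frac{3 \sqrt{6}}{31}) = - (-24 + \frac{3}{961} + 3 \cdot \frac{1}{31} \sqrt{6}) = - (-24 + 3 \cdot \frac{1}{961} + \frac{3 \sqrt{6}}{31}) = - (-24 + \frac{3}{961} + \frac{3 \sqrt{6}}{31}) = - (- \frac{23061}{961} + \frac{3 \sqrt{6}}{31}) = \frac{23061}{961} - \frac{3 \sqrt{6}}{31}$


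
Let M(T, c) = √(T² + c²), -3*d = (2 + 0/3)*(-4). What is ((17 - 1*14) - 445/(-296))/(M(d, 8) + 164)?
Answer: 491877/17865376 - 3999*√10/8932688 ≈ 0.026117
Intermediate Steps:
d = 8/3 (d = -(2 + 0/3)*(-4)/3 = -(2 + 0*(⅓))*(-4)/3 = -(2 + 0)*(-4)/3 = -2*(-4)/3 = -⅓*(-8) = 8/3 ≈ 2.6667)
((17 - 1*14) - 445/(-296))/(M(d, 8) + 164) = ((17 - 1*14) - 445/(-296))/(√((8/3)² + 8²) + 164) = ((17 - 14) - 445*(-1/296))/(√(64/9 + 64) + 164) = (3 + 445/296)/(√(640/9) + 164) = 1333/(296*(8*√10/3 + 164)) = 1333/(296*(164 + 8*√10/3))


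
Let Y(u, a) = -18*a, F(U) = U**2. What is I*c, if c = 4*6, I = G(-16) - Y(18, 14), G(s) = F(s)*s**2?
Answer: 1578912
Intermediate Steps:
Y(u, a) = -18*a
G(s) = s**4 (G(s) = s**2*s**2 = s**4)
I = 65788 (I = (-16)**4 - (-18)*14 = 65536 - 1*(-252) = 65536 + 252 = 65788)
c = 24
I*c = 65788*24 = 1578912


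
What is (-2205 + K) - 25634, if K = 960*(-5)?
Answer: -32639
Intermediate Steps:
K = -4800
(-2205 + K) - 25634 = (-2205 - 4800) - 25634 = -7005 - 25634 = -32639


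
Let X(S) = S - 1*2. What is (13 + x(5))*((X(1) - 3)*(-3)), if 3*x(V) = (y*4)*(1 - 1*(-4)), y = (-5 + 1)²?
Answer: 1436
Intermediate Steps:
X(S) = -2 + S (X(S) = S - 2 = -2 + S)
y = 16 (y = (-4)² = 16)
x(V) = 320/3 (x(V) = ((16*4)*(1 - 1*(-4)))/3 = (64*(1 + 4))/3 = (64*5)/3 = (⅓)*320 = 320/3)
(13 + x(5))*((X(1) - 3)*(-3)) = (13 + 320/3)*(((-2 + 1) - 3)*(-3)) = 359*((-1 - 3)*(-3))/3 = 359*(-4*(-3))/3 = (359/3)*12 = 1436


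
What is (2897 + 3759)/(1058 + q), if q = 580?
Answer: 256/63 ≈ 4.0635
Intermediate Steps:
(2897 + 3759)/(1058 + q) = (2897 + 3759)/(1058 + 580) = 6656/1638 = 6656*(1/1638) = 256/63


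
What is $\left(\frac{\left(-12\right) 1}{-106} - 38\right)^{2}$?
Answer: $\frac{4032064}{2809} \approx 1435.4$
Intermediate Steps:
$\left(\frac{\left(-12\right) 1}{-106} - 38\right)^{2} = \left(\left(-12\right) \left(- \frac{1}{106}\right) - 38\right)^{2} = \left(\frac{6}{53} - 38\right)^{2} = \left(- \frac{2008}{53}\right)^{2} = \frac{4032064}{2809}$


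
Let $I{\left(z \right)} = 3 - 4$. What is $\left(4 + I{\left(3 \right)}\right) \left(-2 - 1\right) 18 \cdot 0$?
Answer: $0$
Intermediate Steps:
$I{\left(z \right)} = -1$
$\left(4 + I{\left(3 \right)}\right) \left(-2 - 1\right) 18 \cdot 0 = \left(4 - 1\right) \left(-2 - 1\right) 18 \cdot 0 = 3 \left(-3\right) 18 \cdot 0 = \left(-9\right) 18 \cdot 0 = \left(-162\right) 0 = 0$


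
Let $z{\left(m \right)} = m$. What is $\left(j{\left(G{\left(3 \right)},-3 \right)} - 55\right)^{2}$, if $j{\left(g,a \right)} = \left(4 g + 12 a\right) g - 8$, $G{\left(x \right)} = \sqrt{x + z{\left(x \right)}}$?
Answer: $9297 + 2808 \sqrt{6} \approx 16175.0$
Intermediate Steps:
$G{\left(x \right)} = \sqrt{2} \sqrt{x}$ ($G{\left(x \right)} = \sqrt{x + x} = \sqrt{2 x} = \sqrt{2} \sqrt{x}$)
$j{\left(g,a \right)} = -8 + g \left(4 g + 12 a\right)$ ($j{\left(g,a \right)} = g \left(4 g + 12 a\right) - 8 = -8 + g \left(4 g + 12 a\right)$)
$\left(j{\left(G{\left(3 \right)},-3 \right)} - 55\right)^{2} = \left(\left(-8 + 4 \left(\sqrt{2} \sqrt{3}\right)^{2} + 12 \left(-3\right) \sqrt{2} \sqrt{3}\right) - 55\right)^{2} = \left(\left(-8 + 4 \left(\sqrt{6}\right)^{2} + 12 \left(-3\right) \sqrt{6}\right) - 55\right)^{2} = \left(\left(-8 + 4 \cdot 6 - 36 \sqrt{6}\right) - 55\right)^{2} = \left(\left(-8 + 24 - 36 \sqrt{6}\right) - 55\right)^{2} = \left(\left(16 - 36 \sqrt{6}\right) - 55\right)^{2} = \left(-39 - 36 \sqrt{6}\right)^{2}$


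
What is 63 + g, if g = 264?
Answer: 327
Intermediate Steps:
63 + g = 63 + 264 = 327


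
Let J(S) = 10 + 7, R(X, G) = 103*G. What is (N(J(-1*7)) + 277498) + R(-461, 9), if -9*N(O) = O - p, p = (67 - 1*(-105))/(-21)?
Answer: 52621796/189 ≈ 2.7842e+5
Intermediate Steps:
p = -172/21 (p = (67 + 105)*(-1/21) = 172*(-1/21) = -172/21 ≈ -8.1905)
J(S) = 17
N(O) = -172/189 - O/9 (N(O) = -(O - 1*(-172/21))/9 = -(O + 172/21)/9 = -(172/21 + O)/9 = -172/189 - O/9)
(N(J(-1*7)) + 277498) + R(-461, 9) = ((-172/189 - 1/9*17) + 277498) + 103*9 = ((-172/189 - 17/9) + 277498) + 927 = (-529/189 + 277498) + 927 = 52446593/189 + 927 = 52621796/189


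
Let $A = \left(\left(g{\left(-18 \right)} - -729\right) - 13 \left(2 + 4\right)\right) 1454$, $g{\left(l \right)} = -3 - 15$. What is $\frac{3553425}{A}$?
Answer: $\frac{1184475}{306794} \approx 3.8608$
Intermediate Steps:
$g{\left(l \right)} = -18$ ($g{\left(l \right)} = -3 - 15 = -18$)
$A = 920382$ ($A = \left(\left(-18 - -729\right) - 13 \left(2 + 4\right)\right) 1454 = \left(\left(-18 + 729\right) - 78\right) 1454 = \left(711 - 78\right) 1454 = 633 \cdot 1454 = 920382$)
$\frac{3553425}{A} = \frac{3553425}{920382} = 3553425 \cdot \frac{1}{920382} = \frac{1184475}{306794}$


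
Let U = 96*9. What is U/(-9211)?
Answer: -864/9211 ≈ -0.093801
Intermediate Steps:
U = 864
U/(-9211) = 864/(-9211) = 864*(-1/9211) = -864/9211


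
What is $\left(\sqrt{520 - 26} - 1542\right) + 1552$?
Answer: $10 + \sqrt{494} \approx 32.226$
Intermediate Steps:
$\left(\sqrt{520 - 26} - 1542\right) + 1552 = \left(\sqrt{494} - 1542\right) + 1552 = \left(-1542 + \sqrt{494}\right) + 1552 = 10 + \sqrt{494}$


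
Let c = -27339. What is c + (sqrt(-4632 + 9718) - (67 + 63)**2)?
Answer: -44239 + sqrt(5086) ≈ -44168.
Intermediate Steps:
c + (sqrt(-4632 + 9718) - (67 + 63)**2) = -27339 + (sqrt(-4632 + 9718) - (67 + 63)**2) = -27339 + (sqrt(5086) - 1*130**2) = -27339 + (sqrt(5086) - 1*16900) = -27339 + (sqrt(5086) - 16900) = -27339 + (-16900 + sqrt(5086)) = -44239 + sqrt(5086)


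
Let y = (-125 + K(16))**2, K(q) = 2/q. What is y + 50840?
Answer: 4251761/64 ≈ 66434.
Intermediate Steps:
y = 998001/64 (y = (-125 + 2/16)**2 = (-125 + 2*(1/16))**2 = (-125 + 1/8)**2 = (-999/8)**2 = 998001/64 ≈ 15594.)
y + 50840 = 998001/64 + 50840 = 4251761/64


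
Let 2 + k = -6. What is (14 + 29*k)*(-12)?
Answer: 2616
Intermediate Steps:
k = -8 (k = -2 - 6 = -8)
(14 + 29*k)*(-12) = (14 + 29*(-8))*(-12) = (14 - 232)*(-12) = -218*(-12) = 2616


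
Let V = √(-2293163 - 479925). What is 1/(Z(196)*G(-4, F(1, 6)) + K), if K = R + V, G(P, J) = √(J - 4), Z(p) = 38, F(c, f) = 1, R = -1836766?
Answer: 1/(2*(-918383 + 2*I*√173318 + 19*I*√3)) ≈ -5.4443e-7 - 5.1311e-10*I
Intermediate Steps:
V = 4*I*√173318 (V = √(-2773088) = 4*I*√173318 ≈ 1665.3*I)
G(P, J) = √(-4 + J)
K = -1836766 + 4*I*√173318 ≈ -1.8368e+6 + 1665.3*I
1/(Z(196)*G(-4, F(1, 6)) + K) = 1/(38*√(-4 + 1) + (-1836766 + 4*I*√173318)) = 1/(38*√(-3) + (-1836766 + 4*I*√173318)) = 1/(38*(I*√3) + (-1836766 + 4*I*√173318)) = 1/(38*I*√3 + (-1836766 + 4*I*√173318)) = 1/(-1836766 + 4*I*√173318 + 38*I*√3)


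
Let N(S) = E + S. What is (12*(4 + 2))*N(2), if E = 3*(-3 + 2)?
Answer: -72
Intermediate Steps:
E = -3 (E = 3*(-1) = -3)
N(S) = -3 + S
(12*(4 + 2))*N(2) = (12*(4 + 2))*(-3 + 2) = (12*6)*(-1) = 72*(-1) = -72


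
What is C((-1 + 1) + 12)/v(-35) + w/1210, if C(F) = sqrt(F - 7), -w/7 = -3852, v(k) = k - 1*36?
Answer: 13482/605 - sqrt(5)/71 ≈ 22.253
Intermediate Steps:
v(k) = -36 + k (v(k) = k - 36 = -36 + k)
w = 26964 (w = -7*(-3852) = 26964)
C(F) = sqrt(-7 + F)
C((-1 + 1) + 12)/v(-35) + w/1210 = sqrt(-7 + ((-1 + 1) + 12))/(-36 - 35) + 26964/1210 = sqrt(-7 + (0 + 12))/(-71) + 26964*(1/1210) = sqrt(-7 + 12)*(-1/71) + 13482/605 = sqrt(5)*(-1/71) + 13482/605 = -sqrt(5)/71 + 13482/605 = 13482/605 - sqrt(5)/71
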